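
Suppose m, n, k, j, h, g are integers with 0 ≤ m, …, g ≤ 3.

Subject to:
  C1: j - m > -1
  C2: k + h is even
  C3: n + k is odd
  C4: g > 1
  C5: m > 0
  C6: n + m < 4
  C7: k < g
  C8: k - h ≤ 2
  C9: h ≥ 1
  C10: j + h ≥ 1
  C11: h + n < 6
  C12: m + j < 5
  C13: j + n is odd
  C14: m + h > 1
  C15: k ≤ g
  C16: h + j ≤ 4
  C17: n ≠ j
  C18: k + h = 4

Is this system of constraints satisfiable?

Satisfiable

Setting (m, n, k, j, h, g) = (1, 1, 2, 2, 2, 3) satisfies everything: constraint 1: j - m = 1; constraint 6: n + m = 2; constraint 8: k - h = 0, and the others follow.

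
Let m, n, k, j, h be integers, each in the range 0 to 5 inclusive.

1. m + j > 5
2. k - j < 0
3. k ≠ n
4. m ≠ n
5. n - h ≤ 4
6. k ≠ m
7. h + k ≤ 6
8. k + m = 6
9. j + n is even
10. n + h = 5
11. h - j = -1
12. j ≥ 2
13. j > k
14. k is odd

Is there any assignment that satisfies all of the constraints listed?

Satisfiable

One satisfying assignment is m = 5, n = 3, k = 1, j = 3, h = 2.
For the less obvious constraints — constraint 1: m + j = 8; constraint 2: k - j = -2 — and the others hold by inspection.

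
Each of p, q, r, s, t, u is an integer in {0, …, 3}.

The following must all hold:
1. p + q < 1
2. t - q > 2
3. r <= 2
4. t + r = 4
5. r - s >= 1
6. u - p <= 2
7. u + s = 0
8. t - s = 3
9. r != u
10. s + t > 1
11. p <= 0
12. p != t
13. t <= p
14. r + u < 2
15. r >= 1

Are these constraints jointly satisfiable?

From constraints 11 and 13: t ≤ p ≤ 0. From constraint 3: r ≤ 2. Hence t + r ≤ 2. But constraint 4 requires t + r = 4, and 4 > 2. Contradiction.

Unsatisfiable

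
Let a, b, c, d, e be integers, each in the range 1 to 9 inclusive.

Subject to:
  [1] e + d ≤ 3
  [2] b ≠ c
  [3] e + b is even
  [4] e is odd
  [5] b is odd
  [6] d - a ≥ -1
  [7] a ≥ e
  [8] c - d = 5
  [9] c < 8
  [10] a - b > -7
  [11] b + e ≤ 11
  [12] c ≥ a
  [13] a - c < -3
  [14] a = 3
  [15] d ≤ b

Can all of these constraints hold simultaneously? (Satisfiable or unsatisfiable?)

Satisfiable

Setting (a, b, c, d, e) = (3, 9, 7, 2, 1) satisfies everything: constraint 1: e + d = 3; constraint 6: d - a = -1, and the others follow.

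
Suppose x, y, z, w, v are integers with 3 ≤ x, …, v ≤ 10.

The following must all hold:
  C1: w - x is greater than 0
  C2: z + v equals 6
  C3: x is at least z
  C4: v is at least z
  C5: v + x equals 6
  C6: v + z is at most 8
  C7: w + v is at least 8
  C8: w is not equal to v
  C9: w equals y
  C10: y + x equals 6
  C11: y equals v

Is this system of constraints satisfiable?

Unsatisfiable

From constraints 9 and 11, w = y = v, so w = v. But constraint 8 says w ≠ v. Contradiction.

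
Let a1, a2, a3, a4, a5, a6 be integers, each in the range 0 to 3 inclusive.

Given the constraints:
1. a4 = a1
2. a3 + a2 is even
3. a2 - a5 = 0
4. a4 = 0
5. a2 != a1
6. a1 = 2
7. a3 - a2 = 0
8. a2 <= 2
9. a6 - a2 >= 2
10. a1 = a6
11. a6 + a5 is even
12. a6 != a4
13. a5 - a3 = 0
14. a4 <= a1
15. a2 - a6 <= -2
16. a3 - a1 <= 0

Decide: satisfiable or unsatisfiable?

Constraint 4 fixes a4 = 0 and constraint 6 fixes a1 = 2, but constraint 1 requires a4 = a1. Since 0 ≠ 2, contradiction.

Unsatisfiable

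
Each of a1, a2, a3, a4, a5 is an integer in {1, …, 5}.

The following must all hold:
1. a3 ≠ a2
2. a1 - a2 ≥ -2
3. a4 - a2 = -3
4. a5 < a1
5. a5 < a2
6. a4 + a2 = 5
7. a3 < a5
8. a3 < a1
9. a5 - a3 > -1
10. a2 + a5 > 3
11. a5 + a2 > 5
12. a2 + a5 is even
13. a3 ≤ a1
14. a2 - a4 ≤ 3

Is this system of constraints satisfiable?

The assignment a1 = 5, a2 = 4, a3 = 1, a4 = 1, a5 = 2 works:
  constraint 2 holds since a1 - a2 = 1.
  constraint 3 holds since a4 - a2 = -3.
  constraint 6 holds since a4 + a2 = 5.
The rest check out directly.

Satisfiable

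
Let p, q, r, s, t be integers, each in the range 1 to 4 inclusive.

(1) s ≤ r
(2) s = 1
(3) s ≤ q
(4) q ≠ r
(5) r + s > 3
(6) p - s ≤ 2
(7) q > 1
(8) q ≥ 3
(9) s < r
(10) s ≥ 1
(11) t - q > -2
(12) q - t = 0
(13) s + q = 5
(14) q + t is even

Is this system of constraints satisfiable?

Satisfiable

The assignment p = 1, q = 4, r = 3, s = 1, t = 4 works:
  constraint 5 holds since r + s = 4.
  constraint 6 holds since p - s = 0.
  constraint 11 holds since t - q = 0.
The rest check out directly.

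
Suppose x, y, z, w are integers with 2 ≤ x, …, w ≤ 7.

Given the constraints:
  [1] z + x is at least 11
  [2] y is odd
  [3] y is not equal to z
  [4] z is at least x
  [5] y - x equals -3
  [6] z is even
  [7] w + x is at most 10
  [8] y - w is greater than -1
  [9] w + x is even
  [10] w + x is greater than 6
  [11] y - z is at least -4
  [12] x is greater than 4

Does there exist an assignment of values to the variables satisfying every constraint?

Satisfiable

Take x = 6, y = 3, z = 6, w = 2. Then constraint 1: z + x = 12; constraint 5: y - x = -3; constraint 7: w + x = 8, and every other listed constraint is also met.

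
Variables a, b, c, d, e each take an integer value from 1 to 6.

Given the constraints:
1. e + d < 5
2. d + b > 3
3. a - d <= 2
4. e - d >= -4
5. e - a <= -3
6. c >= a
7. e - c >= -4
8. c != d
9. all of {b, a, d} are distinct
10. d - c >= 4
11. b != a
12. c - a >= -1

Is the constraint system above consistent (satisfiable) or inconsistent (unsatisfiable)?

Unsatisfiable

Constraints 4, 5, 10, and 12 give e − d ≥ -4, d − c ≥ 4, c − a ≥ -1, a − e ≥ 3.
Adding all 4 inequalities: the left sides telescope to 0, and the right sides sum to (-4) + 4 + (-1) + 3 = 2. So 0 ≥ 2, which is false.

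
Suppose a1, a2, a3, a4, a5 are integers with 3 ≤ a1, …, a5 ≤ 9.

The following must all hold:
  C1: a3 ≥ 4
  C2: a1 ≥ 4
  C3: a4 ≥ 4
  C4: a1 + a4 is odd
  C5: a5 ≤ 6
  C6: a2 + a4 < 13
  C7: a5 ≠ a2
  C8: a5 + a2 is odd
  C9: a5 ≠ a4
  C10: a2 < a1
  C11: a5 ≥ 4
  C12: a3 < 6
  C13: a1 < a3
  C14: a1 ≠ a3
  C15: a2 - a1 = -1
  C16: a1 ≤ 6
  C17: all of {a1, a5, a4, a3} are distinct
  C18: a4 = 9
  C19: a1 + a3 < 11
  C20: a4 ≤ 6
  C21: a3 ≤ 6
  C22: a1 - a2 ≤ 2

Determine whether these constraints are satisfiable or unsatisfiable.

Constraints 1, 2, 3, 5, 11, 16, 20, and 21 confine each of a1, a5, a4, a3 to the 3 values {4, …, 6}.
Constraint 17 requires all 4 of them to be distinct, but only 3 values are available — impossible by the pigeonhole principle.

Unsatisfiable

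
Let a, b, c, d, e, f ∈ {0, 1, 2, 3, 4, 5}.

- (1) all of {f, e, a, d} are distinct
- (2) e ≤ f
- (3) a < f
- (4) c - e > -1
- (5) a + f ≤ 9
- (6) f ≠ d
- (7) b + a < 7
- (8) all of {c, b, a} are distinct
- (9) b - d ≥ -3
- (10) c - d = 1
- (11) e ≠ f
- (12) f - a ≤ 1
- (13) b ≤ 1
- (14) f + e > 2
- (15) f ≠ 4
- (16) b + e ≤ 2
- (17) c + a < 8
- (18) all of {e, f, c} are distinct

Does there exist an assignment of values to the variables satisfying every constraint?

Try a = 4, b = 0, c = 2, d = 1, e = 0, f = 5.
Check constraint 4: c - e = 2; constraint 5: a + f = 9. The remaining constraints are straightforward to verify.

Satisfiable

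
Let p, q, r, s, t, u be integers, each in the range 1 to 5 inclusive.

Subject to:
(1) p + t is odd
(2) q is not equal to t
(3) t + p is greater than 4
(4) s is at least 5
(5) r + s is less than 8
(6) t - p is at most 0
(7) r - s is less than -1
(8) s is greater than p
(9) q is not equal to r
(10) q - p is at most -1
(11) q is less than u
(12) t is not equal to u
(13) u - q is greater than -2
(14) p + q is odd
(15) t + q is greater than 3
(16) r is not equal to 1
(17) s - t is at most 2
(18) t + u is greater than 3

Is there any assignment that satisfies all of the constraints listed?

Satisfiable

One satisfying assignment is p = 4, q = 1, r = 2, s = 5, t = 3, u = 2.
For the less obvious constraints — constraint 3: t + p = 7; constraint 5: r + s = 7; constraint 6: t - p = -1 — and the others hold by inspection.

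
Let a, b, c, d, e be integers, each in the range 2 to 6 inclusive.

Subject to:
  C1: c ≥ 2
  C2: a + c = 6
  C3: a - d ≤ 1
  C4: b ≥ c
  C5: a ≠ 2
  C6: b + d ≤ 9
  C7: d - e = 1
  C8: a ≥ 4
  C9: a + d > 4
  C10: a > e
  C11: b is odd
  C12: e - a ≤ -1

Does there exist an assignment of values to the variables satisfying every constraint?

Satisfiable

Setting (a, b, c, d, e) = (4, 3, 2, 3, 2) satisfies everything: constraint 2: a + c = 6; constraint 3: a - d = 1; constraint 6: b + d = 6, and the others follow.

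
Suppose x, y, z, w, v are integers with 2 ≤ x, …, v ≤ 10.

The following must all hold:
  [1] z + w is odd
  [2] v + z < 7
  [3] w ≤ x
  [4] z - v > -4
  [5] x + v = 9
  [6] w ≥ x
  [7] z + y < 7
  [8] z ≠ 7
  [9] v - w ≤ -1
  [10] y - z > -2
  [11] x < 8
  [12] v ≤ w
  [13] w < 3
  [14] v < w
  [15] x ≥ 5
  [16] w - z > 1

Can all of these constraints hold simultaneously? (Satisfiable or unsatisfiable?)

From constraints 6 and 15: w ≥ x and x ≥ 5, so w ≥ 5. From constraint 13: w ≤ 2. But 2 < 5, so no value of w works.

Unsatisfiable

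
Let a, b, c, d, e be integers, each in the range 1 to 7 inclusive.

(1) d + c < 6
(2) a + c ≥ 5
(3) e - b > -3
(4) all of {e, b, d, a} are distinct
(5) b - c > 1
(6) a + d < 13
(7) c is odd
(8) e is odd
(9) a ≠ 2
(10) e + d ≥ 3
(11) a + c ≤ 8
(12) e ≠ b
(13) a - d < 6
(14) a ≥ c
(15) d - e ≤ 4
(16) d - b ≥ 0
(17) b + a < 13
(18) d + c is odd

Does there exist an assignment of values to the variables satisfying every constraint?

Satisfiable

Try a = 7, b = 3, c = 1, d = 4, e = 1.
Check constraint 1: d + c = 5; constraint 2: a + c = 8. The remaining constraints are straightforward to verify.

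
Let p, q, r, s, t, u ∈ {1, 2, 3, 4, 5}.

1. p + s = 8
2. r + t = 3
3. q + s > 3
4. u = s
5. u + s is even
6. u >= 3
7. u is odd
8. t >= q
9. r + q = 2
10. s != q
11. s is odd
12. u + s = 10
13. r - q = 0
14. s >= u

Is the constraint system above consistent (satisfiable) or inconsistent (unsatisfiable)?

Satisfiable

Take p = 3, q = 1, r = 1, s = 5, t = 2, u = 5. Then constraint 1: p + s = 8; constraint 2: r + t = 3; constraint 3: q + s = 6, and every other listed constraint is also met.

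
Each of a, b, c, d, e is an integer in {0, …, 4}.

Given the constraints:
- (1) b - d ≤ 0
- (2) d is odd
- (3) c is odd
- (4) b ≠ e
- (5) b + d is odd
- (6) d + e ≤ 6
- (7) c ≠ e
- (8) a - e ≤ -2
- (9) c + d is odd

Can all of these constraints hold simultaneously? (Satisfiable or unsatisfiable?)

Unsatisfiable

Constraint 3 makes c odd and constraint 2 makes d odd, so c + d must be even. Constraint 9 says c + d is odd — contradiction.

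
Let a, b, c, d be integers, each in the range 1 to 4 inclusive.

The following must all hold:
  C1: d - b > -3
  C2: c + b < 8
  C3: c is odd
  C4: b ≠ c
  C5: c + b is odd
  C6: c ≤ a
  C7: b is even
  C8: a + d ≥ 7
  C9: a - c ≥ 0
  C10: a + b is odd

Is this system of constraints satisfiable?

Setting (a, b, c, d) = (3, 4, 1, 4) satisfies everything: constraint 1: d - b = 0; constraint 2: c + b = 5; constraint 8: a + d = 7, and the others follow.

Satisfiable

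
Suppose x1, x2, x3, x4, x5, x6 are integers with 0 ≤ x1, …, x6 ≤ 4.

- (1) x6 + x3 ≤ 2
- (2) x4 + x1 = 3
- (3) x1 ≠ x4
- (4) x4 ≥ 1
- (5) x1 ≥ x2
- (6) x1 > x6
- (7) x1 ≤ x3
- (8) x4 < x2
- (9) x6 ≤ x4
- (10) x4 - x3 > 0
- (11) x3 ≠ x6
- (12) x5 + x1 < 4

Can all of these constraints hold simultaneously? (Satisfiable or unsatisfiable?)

Constraints 5, 7, 8, and 10 give x1 ≤ x3, x3 < x4, x4 < x2, x2 ≤ x1. Chaining: x1 ≤ x3 < x4 < x2 ≤ x1, which forces x1 < x1 — impossible.

Unsatisfiable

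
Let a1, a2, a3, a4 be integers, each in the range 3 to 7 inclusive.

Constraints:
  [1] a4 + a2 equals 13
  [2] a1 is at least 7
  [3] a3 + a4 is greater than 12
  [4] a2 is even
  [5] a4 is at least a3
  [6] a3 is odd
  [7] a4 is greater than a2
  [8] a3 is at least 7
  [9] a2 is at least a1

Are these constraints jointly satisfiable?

Unsatisfiable

From constraints 5 and 8: a4 ≥ a3 ≥ 7. From constraints 2 and 9: a2 ≥ a1 ≥ 7. Hence a4 + a2 ≥ 14. But constraint 1 requires a4 + a2 = 13, and 13 < 14. Contradiction.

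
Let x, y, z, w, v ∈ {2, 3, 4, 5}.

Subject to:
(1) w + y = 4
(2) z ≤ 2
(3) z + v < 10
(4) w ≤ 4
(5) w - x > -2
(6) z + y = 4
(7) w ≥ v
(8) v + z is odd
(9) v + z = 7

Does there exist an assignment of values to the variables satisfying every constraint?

Unsatisfiable

From constraints 4 and 7: v ≤ w ≤ 4. From constraint 2: z ≤ 2. Hence v + z ≤ 6. But constraint 9 requires v + z = 7, and 7 > 6. Contradiction.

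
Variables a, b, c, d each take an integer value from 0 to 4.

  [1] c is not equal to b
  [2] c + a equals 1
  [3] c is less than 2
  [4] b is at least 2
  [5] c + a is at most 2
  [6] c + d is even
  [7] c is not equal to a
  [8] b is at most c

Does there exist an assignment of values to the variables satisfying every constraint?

Unsatisfiable

From constraints 4 and 8: c ≥ b and b ≥ 2, so c ≥ 2. From constraint 3: c ≤ 1. But 1 < 2, so no value of c works.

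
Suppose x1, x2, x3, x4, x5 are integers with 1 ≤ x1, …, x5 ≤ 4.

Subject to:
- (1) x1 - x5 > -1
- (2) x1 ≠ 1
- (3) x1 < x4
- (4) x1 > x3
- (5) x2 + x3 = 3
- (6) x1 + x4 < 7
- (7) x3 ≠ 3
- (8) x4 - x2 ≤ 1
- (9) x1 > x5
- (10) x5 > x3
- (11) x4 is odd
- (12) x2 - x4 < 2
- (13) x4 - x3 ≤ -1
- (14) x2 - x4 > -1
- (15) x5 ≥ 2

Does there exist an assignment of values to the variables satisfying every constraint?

Constraints 3, 9, 10, and 13 give x4 < x3, x3 < x5, x5 < x1, x1 < x4. Chaining: x4 < x3 < x5 < x1 < x4, which forces x4 < x4 — impossible.

Unsatisfiable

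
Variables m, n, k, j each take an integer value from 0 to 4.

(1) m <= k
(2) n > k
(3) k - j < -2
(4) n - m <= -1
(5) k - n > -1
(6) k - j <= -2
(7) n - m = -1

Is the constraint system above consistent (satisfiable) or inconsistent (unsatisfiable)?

Constraints 1, 2, and 4 give n < m, m ≤ k, k < n. Chaining: n < m ≤ k < n, which forces n < n — impossible.

Unsatisfiable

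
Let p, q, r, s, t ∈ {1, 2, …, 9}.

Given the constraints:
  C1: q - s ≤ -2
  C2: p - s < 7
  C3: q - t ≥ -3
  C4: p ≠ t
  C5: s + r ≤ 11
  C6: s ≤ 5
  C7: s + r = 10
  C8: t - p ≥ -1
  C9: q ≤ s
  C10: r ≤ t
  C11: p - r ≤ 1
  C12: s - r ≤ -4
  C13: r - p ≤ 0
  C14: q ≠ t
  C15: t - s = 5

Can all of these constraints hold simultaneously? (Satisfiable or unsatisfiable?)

Constraints 1, 3, 8, 12, and 13 give s − q ≥ 2, q − t ≥ -3, t − p ≥ -1, p − r ≥ 0, r − s ≥ 4.
Adding all 5 inequalities: the left sides telescope to 0, and the right sides sum to 2 + (-3) + (-1) + 0 + 4 = 2. So 0 ≥ 2, which is false.

Unsatisfiable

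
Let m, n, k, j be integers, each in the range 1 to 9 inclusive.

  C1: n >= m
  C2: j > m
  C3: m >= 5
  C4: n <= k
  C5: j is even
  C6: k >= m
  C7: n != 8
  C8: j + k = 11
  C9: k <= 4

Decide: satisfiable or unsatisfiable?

Unsatisfiable

From constraints 1 and 3: n ≥ m and m ≥ 5, so n ≥ 5. From constraints 4 and 9: n ≤ k and k ≤ 4, so n ≤ 4. But 4 < 5, so no value of n works.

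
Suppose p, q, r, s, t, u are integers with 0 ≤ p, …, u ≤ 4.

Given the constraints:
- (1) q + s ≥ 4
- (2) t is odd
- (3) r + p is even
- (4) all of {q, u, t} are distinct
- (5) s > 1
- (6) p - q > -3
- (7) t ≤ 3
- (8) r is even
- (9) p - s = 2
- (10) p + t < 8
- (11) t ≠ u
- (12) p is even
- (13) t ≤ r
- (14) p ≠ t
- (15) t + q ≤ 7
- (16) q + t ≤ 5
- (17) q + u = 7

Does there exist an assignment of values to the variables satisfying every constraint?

The assignment p = 4, q = 4, r = 4, s = 2, t = 1, u = 3 works:
  constraint 1 holds since q + s = 6.
  constraint 6 holds since p - q = 0.
The rest check out directly.

Satisfiable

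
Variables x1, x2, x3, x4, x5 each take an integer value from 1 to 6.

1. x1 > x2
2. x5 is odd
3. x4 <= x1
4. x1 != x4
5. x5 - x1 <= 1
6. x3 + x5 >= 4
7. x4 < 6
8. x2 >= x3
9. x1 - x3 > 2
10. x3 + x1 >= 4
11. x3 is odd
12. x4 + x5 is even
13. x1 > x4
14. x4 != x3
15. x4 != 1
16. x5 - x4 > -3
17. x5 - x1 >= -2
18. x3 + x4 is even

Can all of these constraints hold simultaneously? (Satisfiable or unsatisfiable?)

One satisfying assignment is x1 = 4, x2 = 1, x3 = 1, x4 = 3, x5 = 3.
For the less obvious constraints — constraint 5: x5 - x1 = -1; constraint 6: x3 + x5 = 4; constraint 9: x1 - x3 = 3 — and the others hold by inspection.

Satisfiable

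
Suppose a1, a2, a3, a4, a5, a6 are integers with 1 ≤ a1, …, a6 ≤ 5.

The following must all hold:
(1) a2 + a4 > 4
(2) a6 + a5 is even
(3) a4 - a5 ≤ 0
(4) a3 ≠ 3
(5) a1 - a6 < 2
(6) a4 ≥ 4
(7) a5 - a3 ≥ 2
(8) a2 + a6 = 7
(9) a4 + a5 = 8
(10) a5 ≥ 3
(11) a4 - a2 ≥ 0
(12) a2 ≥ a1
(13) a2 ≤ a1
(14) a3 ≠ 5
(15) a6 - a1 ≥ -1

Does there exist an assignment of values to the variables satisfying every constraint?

Try a1 = 3, a2 = 3, a3 = 2, a4 = 4, a5 = 4, a6 = 4.
Check constraint 1: a2 + a4 = 7; constraint 3: a4 - a5 = 0. The remaining constraints are straightforward to verify.

Satisfiable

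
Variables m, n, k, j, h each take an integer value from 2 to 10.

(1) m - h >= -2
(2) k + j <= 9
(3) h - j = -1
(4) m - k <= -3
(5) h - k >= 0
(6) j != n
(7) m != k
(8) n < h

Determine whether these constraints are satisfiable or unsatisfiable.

Unsatisfiable

Constraints 1, 4, and 5 give k − m ≥ 3, m − h ≥ -2, h − k ≥ 0.
Adding all 3 inequalities: the left sides telescope to 0, and the right sides sum to 3 + (-2) + 0 = 1. So 0 ≥ 1, which is false.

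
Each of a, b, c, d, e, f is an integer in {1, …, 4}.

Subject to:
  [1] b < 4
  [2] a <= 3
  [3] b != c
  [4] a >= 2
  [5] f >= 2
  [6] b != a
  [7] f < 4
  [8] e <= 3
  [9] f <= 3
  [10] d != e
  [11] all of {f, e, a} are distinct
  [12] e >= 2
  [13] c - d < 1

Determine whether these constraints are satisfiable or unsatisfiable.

Constraints 2, 4, 5, 8, 9, and 12 confine each of f, e, a to the 2 values {2, 3}.
Constraint 11 requires all 3 of them to be distinct, but only 2 values are available — impossible by the pigeonhole principle.

Unsatisfiable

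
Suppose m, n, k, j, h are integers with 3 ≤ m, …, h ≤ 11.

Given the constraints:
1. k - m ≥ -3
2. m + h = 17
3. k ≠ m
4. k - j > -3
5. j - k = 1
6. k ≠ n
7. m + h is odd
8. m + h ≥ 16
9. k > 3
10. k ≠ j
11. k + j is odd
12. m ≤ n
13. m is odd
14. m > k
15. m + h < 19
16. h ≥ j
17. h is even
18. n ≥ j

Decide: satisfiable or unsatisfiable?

Satisfiable

The assignment m = 9, n = 11, k = 7, j = 8, h = 8 works:
  constraint 1 holds since k - m = -2.
  constraint 2 holds since m + h = 17.
The rest check out directly.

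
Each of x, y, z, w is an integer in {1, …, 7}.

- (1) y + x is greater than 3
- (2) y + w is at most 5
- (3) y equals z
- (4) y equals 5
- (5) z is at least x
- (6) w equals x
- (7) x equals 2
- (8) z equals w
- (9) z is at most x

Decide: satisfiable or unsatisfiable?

Constraint 4 fixes y = 5 and constraint 7 fixes x = 2. Constraints 3, 6, and 8 give y = z = w = x, so y = x. But 5 ≠ 2 — contradiction.

Unsatisfiable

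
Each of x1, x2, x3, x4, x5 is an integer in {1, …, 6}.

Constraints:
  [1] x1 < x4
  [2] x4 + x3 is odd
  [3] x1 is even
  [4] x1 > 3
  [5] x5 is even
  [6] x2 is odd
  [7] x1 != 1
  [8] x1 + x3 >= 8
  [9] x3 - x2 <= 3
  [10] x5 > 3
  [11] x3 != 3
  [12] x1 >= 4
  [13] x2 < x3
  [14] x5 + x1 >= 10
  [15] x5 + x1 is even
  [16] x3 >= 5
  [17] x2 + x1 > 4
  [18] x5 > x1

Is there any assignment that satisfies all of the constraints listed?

Take x1 = 4, x2 = 3, x3 = 5, x4 = 6, x5 = 6. Then constraint 8: x1 + x3 = 9; constraint 9: x3 - x2 = 2, and every other listed constraint is also met.

Satisfiable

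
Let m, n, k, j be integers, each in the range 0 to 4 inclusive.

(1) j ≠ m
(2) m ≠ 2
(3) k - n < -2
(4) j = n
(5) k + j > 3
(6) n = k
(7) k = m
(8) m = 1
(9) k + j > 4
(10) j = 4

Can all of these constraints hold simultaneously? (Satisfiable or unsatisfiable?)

Unsatisfiable

Constraint 10 fixes j = 4 and constraint 8 fixes m = 1. Constraints 4, 6, and 7 give j = n = k = m, so j = m. But 4 ≠ 1 — contradiction.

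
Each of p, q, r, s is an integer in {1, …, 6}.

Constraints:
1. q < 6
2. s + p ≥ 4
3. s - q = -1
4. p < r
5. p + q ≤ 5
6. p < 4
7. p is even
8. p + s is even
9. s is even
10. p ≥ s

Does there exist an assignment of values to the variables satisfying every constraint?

Setting (p, q, r, s) = (2, 3, 4, 2) satisfies everything: constraint 2: s + p = 4; constraint 3: s - q = -1; constraint 5: p + q = 5, and the others follow.

Satisfiable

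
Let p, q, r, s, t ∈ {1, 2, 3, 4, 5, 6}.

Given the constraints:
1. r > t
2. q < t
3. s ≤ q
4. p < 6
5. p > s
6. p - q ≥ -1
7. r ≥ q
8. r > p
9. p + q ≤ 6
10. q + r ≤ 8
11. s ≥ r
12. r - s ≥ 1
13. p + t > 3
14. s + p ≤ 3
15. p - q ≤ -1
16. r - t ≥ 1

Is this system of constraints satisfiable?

Constraints 1, 2, 5, 11, and 15 give q < t, t < r, r ≤ s, s < p, p < q. Chaining: q < t < r ≤ s < p < q, which forces q < q — impossible.

Unsatisfiable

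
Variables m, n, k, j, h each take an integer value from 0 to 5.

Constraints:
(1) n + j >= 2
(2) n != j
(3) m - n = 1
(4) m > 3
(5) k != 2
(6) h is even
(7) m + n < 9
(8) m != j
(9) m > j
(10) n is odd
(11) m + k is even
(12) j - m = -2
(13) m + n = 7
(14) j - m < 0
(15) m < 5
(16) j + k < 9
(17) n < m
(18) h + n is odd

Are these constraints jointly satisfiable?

The assignment m = 4, n = 3, k = 4, j = 2, h = 4 works:
  constraint 1 holds since n + j = 5.
  constraint 3 holds since m - n = 1.
  constraint 7 holds since m + n = 7.
The rest check out directly.

Satisfiable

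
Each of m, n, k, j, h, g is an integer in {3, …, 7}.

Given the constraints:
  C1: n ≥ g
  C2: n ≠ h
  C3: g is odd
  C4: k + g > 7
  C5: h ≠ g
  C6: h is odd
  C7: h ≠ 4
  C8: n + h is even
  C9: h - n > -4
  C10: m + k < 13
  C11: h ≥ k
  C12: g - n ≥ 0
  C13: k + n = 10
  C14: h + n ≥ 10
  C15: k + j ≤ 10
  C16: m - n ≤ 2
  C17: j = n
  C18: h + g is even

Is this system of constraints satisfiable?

Satisfiable

One satisfying assignment is m = 7, n = 7, k = 3, j = 7, h = 5, g = 7.
For the less obvious constraints — constraint 4: k + g = 10; constraint 9: h - n = -2 — and the others hold by inspection.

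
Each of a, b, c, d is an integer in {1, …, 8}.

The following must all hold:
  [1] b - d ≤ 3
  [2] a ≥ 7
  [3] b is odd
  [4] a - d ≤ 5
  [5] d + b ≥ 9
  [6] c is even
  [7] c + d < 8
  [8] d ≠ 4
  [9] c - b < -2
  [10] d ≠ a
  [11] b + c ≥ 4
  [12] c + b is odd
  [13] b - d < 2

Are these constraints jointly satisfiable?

Try a = 7, b = 5, c = 2, d = 5.
Check constraint 1: b - d = 0; constraint 4: a - d = 2. The remaining constraints are straightforward to verify.

Satisfiable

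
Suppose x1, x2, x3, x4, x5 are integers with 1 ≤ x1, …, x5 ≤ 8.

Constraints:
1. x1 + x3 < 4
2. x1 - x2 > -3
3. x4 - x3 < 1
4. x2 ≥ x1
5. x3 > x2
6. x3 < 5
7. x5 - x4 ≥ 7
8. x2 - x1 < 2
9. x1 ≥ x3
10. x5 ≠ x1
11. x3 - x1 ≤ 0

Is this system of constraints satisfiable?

Unsatisfiable

Constraints 4, 5, and 11 give x1 ≤ x2, x2 < x3, x3 ≤ x1. Chaining: x1 ≤ x2 < x3 ≤ x1, which forces x1 < x1 — impossible.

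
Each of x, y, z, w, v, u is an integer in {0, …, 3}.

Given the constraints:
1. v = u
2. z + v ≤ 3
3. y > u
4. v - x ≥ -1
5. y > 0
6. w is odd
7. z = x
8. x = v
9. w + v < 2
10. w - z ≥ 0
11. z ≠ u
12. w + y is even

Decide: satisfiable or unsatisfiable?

Unsatisfiable

From constraints 1, 7, and 8, z = x = v = u, so z = u. But constraint 11 says z ≠ u. Contradiction.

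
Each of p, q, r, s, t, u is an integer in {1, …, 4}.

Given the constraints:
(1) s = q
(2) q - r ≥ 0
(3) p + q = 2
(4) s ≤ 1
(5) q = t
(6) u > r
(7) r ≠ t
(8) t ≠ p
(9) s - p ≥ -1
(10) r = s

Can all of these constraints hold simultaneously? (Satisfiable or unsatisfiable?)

Unsatisfiable

From constraints 1, 5, and 10, r = s = q = t, so r = t. But constraint 7 says r ≠ t. Contradiction.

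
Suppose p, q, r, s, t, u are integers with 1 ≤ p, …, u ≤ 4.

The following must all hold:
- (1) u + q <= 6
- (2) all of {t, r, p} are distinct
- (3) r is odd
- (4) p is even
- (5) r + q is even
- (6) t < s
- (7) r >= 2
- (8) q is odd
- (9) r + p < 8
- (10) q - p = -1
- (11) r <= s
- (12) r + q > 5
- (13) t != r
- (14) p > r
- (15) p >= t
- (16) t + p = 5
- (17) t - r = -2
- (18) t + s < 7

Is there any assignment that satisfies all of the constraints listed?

Satisfiable

Try p = 4, q = 3, r = 3, s = 3, t = 1, u = 3.
Check constraint 1: u + q = 6; constraint 9: r + p = 7. The remaining constraints are straightforward to verify.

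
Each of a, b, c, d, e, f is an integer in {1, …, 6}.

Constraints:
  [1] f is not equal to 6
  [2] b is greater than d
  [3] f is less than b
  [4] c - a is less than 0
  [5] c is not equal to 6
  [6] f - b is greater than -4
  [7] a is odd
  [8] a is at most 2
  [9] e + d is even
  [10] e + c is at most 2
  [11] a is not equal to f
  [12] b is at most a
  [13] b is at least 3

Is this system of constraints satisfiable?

From constraint 13: b ≥ 3. From constraints 8 and 12: b ≤ a and a ≤ 2, so b ≤ 2. But 2 < 3, so no value of b works.

Unsatisfiable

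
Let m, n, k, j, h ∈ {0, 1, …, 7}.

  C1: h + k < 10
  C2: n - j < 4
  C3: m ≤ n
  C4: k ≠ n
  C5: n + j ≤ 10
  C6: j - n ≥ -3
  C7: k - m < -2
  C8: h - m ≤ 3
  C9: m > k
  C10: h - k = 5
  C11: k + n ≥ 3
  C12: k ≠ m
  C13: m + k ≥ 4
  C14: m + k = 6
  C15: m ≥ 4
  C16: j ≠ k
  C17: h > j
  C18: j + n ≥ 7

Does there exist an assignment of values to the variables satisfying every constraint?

Setting (m, n, k, j, h) = (5, 5, 1, 4, 6) satisfies everything: constraint 1: h + k = 7; constraint 2: n - j = 1, and the others follow.

Satisfiable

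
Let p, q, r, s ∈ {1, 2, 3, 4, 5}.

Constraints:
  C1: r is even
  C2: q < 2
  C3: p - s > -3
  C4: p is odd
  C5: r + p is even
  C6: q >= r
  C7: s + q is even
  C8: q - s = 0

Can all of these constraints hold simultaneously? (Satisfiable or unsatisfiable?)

Constraint 1 makes r even and constraint 4 makes p odd, so r + p must be odd. Constraint 5 says r + p is even — contradiction.

Unsatisfiable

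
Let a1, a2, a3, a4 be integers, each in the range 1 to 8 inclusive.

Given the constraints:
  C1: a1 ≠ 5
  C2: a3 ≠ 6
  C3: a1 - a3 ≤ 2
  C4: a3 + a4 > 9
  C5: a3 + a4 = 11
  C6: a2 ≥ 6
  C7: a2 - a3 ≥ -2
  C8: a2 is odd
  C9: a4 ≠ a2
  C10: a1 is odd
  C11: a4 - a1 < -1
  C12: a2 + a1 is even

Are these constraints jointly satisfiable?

Satisfiable

Take a1 = 7, a2 = 7, a3 = 7, a4 = 4. Then constraint 3: a1 - a3 = 0; constraint 4: a3 + a4 = 11; constraint 5: a3 + a4 = 11, and every other listed constraint is also met.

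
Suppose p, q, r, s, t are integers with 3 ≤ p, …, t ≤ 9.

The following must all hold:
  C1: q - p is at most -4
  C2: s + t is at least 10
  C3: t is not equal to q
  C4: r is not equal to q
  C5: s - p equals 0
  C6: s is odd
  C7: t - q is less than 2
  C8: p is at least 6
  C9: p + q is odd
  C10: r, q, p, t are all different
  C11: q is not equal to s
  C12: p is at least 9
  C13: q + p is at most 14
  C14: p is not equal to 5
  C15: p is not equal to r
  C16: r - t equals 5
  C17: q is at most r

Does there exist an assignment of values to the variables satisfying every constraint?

The assignment p = 9, q = 4, r = 8, s = 9, t = 3 works:
  constraint 1 holds since q - p = -5.
  constraint 2 holds since s + t = 12.
  constraint 5 holds since s - p = 0.
The rest check out directly.

Satisfiable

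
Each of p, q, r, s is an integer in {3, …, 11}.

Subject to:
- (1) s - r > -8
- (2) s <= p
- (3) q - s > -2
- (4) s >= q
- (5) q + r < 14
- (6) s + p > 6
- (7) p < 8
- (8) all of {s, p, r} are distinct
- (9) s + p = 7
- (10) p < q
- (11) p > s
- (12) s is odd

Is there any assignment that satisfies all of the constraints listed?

Unsatisfiable

Constraints 4, 10, and 11 give s < p, p < q, q ≤ s. Chaining: s < p < q ≤ s, which forces s < s — impossible.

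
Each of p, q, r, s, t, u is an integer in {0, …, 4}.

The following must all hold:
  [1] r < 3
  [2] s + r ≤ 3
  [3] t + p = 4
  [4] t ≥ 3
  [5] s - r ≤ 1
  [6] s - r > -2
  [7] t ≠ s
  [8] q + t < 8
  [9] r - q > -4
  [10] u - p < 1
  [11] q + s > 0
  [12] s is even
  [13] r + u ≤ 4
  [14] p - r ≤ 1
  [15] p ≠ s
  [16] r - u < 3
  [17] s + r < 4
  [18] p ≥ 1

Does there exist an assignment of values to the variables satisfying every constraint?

Satisfiable

Try p = 1, q = 3, r = 1, s = 0, t = 3, u = 1.
Check constraint 2: s + r = 1; constraint 3: t + p = 4; constraint 5: s - r = -1. The remaining constraints are straightforward to verify.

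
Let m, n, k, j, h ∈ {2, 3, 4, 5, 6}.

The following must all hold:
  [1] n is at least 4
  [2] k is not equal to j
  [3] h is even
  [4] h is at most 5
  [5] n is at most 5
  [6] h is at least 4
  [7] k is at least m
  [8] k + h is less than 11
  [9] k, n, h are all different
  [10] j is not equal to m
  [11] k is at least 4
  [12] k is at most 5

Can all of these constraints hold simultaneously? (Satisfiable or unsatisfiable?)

Constraints 1, 4, 5, 6, 11, and 12 confine each of k, n, h to the 2 values {4, 5}.
Constraint 9 requires all 3 of them to be distinct, but only 2 values are available — impossible by the pigeonhole principle.

Unsatisfiable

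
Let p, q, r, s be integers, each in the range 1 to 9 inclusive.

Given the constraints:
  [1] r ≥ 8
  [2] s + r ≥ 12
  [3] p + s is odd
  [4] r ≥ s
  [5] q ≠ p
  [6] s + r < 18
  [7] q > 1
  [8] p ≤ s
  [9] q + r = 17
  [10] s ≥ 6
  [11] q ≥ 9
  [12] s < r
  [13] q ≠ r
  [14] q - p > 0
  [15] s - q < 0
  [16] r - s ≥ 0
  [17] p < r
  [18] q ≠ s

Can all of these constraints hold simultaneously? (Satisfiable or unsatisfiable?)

Satisfiable

One satisfying assignment is p = 6, q = 9, r = 8, s = 7.
For the less obvious constraints — constraint 2: s + r = 15; constraint 6: s + r = 15; constraint 9: q + r = 17 — and the others hold by inspection.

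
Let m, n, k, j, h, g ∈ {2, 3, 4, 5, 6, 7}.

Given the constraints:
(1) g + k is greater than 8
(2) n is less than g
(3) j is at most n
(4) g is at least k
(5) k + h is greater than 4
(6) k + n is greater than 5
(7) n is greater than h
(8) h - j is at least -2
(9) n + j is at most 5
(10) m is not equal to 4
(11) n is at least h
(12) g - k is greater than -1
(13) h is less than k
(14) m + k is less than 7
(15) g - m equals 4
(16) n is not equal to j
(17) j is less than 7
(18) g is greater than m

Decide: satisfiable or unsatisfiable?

Satisfiable

Setting (m, n, k, j, h, g) = (2, 3, 4, 2, 2, 6) satisfies everything: constraint 1: g + k = 10; constraint 5: k + h = 6; constraint 6: k + n = 7, and the others follow.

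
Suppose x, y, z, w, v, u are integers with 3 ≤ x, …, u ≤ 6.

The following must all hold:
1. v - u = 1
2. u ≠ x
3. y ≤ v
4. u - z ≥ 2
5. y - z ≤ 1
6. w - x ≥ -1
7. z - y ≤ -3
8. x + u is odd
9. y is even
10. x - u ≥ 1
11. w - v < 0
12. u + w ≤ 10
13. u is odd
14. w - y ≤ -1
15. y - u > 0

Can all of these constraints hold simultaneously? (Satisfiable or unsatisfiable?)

Constraints 4, 5, 6, 10, and 14 give z − y ≥ -1, y − w ≥ 1, w − x ≥ -1, x − u ≥ 1, u − z ≥ 2.
Adding all 5 inequalities: the left sides telescope to 0, and the right sides sum to (-1) + 1 + (-1) + 1 + 2 = 2. So 0 ≥ 2, which is false.

Unsatisfiable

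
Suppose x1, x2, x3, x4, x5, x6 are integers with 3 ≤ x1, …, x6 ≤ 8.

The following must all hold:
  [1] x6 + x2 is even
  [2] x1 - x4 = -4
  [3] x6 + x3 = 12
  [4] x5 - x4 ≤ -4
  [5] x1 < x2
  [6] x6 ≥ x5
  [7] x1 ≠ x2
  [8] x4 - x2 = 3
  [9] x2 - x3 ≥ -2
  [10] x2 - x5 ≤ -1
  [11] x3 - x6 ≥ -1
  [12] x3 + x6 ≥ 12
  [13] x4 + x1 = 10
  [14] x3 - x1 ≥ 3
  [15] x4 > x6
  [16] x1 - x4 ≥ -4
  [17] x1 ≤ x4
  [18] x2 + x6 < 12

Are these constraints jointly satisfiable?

Constraints 4, 9, 10, 14, and 16 give x3 − x1 ≥ 3, x1 − x4 ≥ -4, x4 − x5 ≥ 4, x5 − x2 ≥ 1, x2 − x3 ≥ -2.
Adding all 5 inequalities: the left sides telescope to 0, and the right sides sum to 3 + (-4) + 4 + 1 + (-2) = 2. So 0 ≥ 2, which is false.

Unsatisfiable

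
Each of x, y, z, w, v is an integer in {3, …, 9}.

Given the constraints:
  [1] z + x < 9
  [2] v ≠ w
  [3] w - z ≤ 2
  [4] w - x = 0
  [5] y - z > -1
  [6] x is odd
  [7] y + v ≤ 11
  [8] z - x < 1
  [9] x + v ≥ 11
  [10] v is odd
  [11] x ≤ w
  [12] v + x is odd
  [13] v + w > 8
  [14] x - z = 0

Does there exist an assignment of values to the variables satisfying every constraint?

Constraint 10 makes v odd and constraint 6 makes x odd, so v + x must be even. Constraint 12 says v + x is odd — contradiction.

Unsatisfiable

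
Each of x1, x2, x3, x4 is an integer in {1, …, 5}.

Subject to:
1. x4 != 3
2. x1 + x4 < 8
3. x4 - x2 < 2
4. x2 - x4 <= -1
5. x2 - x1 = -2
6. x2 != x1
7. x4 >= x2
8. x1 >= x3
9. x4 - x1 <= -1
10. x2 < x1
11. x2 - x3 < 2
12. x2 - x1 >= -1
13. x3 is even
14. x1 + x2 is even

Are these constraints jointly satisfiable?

Constraints 4, 9, and 12 give x1 − x4 ≥ 1, x4 − x2 ≥ 1, x2 − x1 ≥ -1.
Adding all 3 inequalities: the left sides telescope to 0, and the right sides sum to 1 + 1 + (-1) = 1. So 0 ≥ 1, which is false.

Unsatisfiable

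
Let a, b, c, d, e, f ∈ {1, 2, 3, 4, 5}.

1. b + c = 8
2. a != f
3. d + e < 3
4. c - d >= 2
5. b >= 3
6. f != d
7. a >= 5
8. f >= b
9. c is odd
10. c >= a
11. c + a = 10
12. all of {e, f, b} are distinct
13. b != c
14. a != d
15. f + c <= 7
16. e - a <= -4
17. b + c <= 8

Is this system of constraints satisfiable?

Unsatisfiable

From constraints 5 and 8: f ≥ b ≥ 3. From constraints 7 and 10: c ≥ a ≥ 5. Hence f + c ≥ 8. But constraint 15 requires f + c ≤ 7, and 7 < 8. Contradiction.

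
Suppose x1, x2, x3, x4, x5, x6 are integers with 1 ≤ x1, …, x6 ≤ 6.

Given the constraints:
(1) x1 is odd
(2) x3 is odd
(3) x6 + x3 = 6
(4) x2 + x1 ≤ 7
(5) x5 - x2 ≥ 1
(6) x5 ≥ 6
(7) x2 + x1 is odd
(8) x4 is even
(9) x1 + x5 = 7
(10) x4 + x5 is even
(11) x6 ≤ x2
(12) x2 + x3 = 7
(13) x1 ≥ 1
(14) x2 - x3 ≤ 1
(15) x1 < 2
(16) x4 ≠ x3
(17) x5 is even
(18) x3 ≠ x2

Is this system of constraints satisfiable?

The assignment x1 = 1, x2 = 4, x3 = 3, x4 = 2, x5 = 6, x6 = 3 works:
  constraint 3 holds since x6 + x3 = 6.
  constraint 4 holds since x2 + x1 = 5.
The rest check out directly.

Satisfiable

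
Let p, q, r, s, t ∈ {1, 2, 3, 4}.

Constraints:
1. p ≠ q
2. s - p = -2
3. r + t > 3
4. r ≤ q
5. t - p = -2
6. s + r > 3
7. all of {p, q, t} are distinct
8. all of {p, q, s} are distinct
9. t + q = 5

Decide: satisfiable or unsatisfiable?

Satisfiable

Take p = 3, q = 4, r = 4, s = 1, t = 1. Then constraint 2: s - p = -2; constraint 3: r + t = 5; constraint 5: t - p = -2, and every other listed constraint is also met.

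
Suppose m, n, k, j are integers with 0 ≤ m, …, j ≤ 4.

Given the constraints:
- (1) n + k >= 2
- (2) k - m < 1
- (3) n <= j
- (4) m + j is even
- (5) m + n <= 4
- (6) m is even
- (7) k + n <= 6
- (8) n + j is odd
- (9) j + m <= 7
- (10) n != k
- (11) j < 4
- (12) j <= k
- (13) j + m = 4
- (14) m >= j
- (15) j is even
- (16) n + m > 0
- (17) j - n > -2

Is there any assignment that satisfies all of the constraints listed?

The assignment m = 2, n = 1, k = 2, j = 2 works:
  constraint 1 holds since n + k = 3.
  constraint 2 holds since k - m = 0.
The rest check out directly.

Satisfiable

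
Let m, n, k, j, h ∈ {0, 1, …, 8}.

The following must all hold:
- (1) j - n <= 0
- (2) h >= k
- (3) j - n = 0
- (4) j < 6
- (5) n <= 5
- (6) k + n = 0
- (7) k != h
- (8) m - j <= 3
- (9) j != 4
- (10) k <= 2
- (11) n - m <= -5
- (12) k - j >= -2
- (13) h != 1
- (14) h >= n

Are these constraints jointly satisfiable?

Constraints 1, 8, and 11 give n − j ≥ 0, j − m ≥ -3, m − n ≥ 5.
Adding all 3 inequalities: the left sides telescope to 0, and the right sides sum to 0 + (-3) + 5 = 2. So 0 ≥ 2, which is false.

Unsatisfiable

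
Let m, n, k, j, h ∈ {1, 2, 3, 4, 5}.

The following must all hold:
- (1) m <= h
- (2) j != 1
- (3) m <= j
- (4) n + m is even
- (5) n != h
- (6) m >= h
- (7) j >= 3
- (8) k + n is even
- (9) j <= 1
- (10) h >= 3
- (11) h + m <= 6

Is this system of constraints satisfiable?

Unsatisfiable

From constraints 6 and 10: m ≥ h and h ≥ 3, so m ≥ 3. From constraints 3 and 9: m ≤ j and j ≤ 1, so m ≤ 1. But 1 < 3, so no value of m works.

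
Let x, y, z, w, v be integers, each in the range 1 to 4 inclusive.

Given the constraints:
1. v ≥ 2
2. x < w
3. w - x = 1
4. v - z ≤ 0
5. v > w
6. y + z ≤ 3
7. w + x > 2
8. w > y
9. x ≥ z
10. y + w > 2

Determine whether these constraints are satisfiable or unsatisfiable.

Unsatisfiable

Constraints 2, 4, 5, and 9 give v ≤ z, z ≤ x, x < w, w < v. Chaining: v ≤ z ≤ x < w < v, which forces v < v — impossible.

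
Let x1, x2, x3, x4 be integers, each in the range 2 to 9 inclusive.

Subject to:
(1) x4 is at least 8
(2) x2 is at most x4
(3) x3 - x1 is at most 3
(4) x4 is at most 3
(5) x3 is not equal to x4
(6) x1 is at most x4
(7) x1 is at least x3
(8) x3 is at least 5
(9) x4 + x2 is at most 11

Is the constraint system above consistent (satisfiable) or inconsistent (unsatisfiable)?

From constraints 7 and 8: x1 ≥ x3 and x3 ≥ 5, so x1 ≥ 5. From constraints 4 and 6: x1 ≤ x4 and x4 ≤ 3, so x1 ≤ 3. But 3 < 5, so no value of x1 works.

Unsatisfiable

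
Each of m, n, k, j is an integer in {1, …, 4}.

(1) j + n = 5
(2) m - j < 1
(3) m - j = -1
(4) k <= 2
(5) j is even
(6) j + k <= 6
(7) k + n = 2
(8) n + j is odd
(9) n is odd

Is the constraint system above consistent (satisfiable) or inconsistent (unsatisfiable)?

Setting (m, n, k, j) = (3, 1, 1, 4) satisfies everything: constraint 1: j + n = 5; constraint 2: m - j = -1; constraint 3: m - j = -1, and the others follow.

Satisfiable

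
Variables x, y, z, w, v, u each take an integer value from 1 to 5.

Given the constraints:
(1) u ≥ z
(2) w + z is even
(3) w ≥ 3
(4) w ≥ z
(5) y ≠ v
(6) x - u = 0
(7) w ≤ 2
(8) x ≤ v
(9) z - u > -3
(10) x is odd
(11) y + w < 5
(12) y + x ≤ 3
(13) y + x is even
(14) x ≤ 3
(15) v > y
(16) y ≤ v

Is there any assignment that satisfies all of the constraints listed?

Unsatisfiable

From constraint 3: w ≥ 3. From constraint 7: w ≤ 2. But 2 < 3, so no value of w works.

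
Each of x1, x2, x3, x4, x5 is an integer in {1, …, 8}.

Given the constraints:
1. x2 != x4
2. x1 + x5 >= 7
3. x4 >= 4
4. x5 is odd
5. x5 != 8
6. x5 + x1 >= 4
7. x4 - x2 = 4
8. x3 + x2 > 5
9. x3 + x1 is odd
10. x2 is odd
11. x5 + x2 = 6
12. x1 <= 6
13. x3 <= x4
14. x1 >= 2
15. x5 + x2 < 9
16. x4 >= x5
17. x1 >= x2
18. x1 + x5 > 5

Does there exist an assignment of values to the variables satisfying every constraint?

Satisfiable

The assignment x1 = 4, x2 = 3, x3 = 3, x4 = 7, x5 = 3 works:
  constraint 2 holds since x1 + x5 = 7.
  constraint 6 holds since x5 + x1 = 7.
The rest check out directly.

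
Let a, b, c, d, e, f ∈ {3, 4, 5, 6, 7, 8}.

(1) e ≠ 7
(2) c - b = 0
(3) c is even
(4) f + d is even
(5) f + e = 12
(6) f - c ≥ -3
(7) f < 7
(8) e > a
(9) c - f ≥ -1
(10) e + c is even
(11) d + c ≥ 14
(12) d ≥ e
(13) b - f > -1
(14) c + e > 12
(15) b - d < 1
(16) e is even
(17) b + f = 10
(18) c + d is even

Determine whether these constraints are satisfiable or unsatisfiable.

Satisfiable

Take a = 6, b = 6, c = 6, d = 8, e = 8, f = 4. Then constraint 2: c - b = 0; constraint 5: f + e = 12, and every other listed constraint is also met.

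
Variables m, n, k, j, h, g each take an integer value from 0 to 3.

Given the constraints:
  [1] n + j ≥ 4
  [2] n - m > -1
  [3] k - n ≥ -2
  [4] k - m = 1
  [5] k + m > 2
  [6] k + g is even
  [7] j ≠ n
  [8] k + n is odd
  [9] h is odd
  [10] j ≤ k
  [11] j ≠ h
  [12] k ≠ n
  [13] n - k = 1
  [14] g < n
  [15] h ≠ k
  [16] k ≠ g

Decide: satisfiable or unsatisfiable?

Satisfiable

One satisfying assignment is m = 1, n = 3, k = 2, j = 2, h = 3, g = 0.
For the less obvious constraints — constraint 1: n + j = 5; constraint 2: n - m = 2 — and the others hold by inspection.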